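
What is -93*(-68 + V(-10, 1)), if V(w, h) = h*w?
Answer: 7254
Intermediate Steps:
-93*(-68 + V(-10, 1)) = -93*(-68 + 1*(-10)) = -93*(-68 - 10) = -93*(-78) = 7254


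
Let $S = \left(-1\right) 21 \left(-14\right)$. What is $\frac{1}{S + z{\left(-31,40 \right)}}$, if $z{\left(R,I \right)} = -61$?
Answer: $\frac{1}{233} \approx 0.0042918$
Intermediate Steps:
$S = 294$ ($S = \left(-21\right) \left(-14\right) = 294$)
$\frac{1}{S + z{\left(-31,40 \right)}} = \frac{1}{294 - 61} = \frac{1}{233}$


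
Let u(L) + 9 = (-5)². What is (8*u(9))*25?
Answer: 3200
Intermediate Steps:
u(L) = 16 (u(L) = -9 + (-5)² = -9 + 25 = 16)
(8*u(9))*25 = (8*16)*25 = 128*25 = 3200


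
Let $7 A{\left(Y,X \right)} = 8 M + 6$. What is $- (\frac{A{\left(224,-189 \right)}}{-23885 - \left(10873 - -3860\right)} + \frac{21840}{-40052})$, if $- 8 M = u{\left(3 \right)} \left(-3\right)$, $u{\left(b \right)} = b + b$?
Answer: $\frac{738110136}{1353387119} \approx 0.54538$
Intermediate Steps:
$u{\left(b \right)} = 2 b$
$M = \frac{9}{4}$ ($M = - \frac{2 \cdot 3 \left(-3\right)}{8} = - \frac{6 \left(-3\right)}{8} = \left(- \frac{1}{8}\right) \left(-18\right) = \frac{9}{4} \approx 2.25$)
$A{\left(Y,X \right)} = \frac{24}{7}$ ($A{\left(Y,X \right)} = \frac{8 \cdot \frac{9}{4} + 6}{7} = \frac{18 + 6}{7} = \frac{1}{7} \cdot 24 = \frac{24}{7}$)
$- (\frac{A{\left(224,-189 \right)}}{-23885 - \left(10873 - -3860\right)} + \frac{21840}{-40052}) = - (\frac{24}{7 \left(-23885 - \left(10873 - -3860\right)\right)} + \frac{21840}{-40052}) = - (\frac{24}{7 \left(-23885 - \left(10873 + 3860\right)\right)} + 21840 \left(- \frac{1}{40052}\right)) = - (\frac{24}{7 \left(-23885 - 14733\right)} - \frac{5460}{10013}) = - (\frac{24}{7 \left(-38618\right)} - \frac{5460}{10013}) = - (\frac{24}{7} \left(- \frac{1}{38618}\right) - \frac{5460}{10013}) = - (- \frac{12}{135163} - \frac{5460}{10013}) = \left(-1\right) \left(- \frac{738110136}{1353387119}\right) = \frac{738110136}{1353387119}$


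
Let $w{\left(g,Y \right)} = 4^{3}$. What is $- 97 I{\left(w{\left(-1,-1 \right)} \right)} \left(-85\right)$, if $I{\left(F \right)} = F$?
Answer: $527680$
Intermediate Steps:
$w{\left(g,Y \right)} = 64$
$- 97 I{\left(w{\left(-1,-1 \right)} \right)} \left(-85\right) = \left(-97\right) 64 \left(-85\right) = \left(-6208\right) \left(-85\right) = 527680$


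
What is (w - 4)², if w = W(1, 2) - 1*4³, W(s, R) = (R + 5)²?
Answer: 361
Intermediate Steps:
W(s, R) = (5 + R)²
w = -15 (w = (5 + 2)² - 1*4³ = 7² - 1*64 = 49 - 64 = -15)
(w - 4)² = (-15 - 4)² = (-19)² = 361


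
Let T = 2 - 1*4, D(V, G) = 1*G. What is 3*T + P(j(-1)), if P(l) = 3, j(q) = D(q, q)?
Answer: -3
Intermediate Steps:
D(V, G) = G
j(q) = q
T = -2 (T = 2 - 4 = -2)
3*T + P(j(-1)) = 3*(-2) + 3 = -6 + 3 = -3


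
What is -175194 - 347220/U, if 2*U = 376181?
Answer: -65905348554/376181 ≈ -1.7520e+5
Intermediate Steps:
U = 376181/2 (U = (½)*376181 = 376181/2 ≈ 1.8809e+5)
-175194 - 347220/U = -175194 - 347220/376181/2 = -175194 - 347220*2/376181 = -175194 - 694440/376181 = -65905348554/376181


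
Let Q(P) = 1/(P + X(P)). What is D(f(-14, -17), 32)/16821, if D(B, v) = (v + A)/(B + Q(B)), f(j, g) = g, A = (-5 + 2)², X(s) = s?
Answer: -1394/9739359 ≈ -0.00014313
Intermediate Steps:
A = 9 (A = (-3)² = 9)
Q(P) = 1/(2*P) (Q(P) = 1/(P + P) = 1/(2*P))
D(B, v) = (9 + v)/(B + 1/(2*B)) (D(B, v) = (v + 9)/(B + 1/(2*B)) = (9 + v)/(B + 1/(2*B)))
D(f(-14, -17), 32)/16821 = (2*(-17)*(9 + 32)/(1 + 2*(-17)²))/16821 = (2*(-17)*41/(1 + 2*289))*(1/16821) = (2*(-17)*41/(1 + 578))*(1/16821) = (2*(-17)*41/579)*(1/16821) = (2*(-17)*(1/579)*41)*(1/16821) = -1394/579*1/16821 = -1394/9739359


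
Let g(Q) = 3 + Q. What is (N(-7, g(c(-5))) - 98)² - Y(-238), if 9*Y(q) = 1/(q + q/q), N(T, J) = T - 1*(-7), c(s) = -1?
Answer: 20485333/2133 ≈ 9604.0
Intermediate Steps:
N(T, J) = 7 + T (N(T, J) = T + 7 = 7 + T)
Y(q) = 1/(9*(1 + q)) (Y(q) = 1/(9*(q + q/q)) = 1/(9*(q + 1)) = 1/(9*(1 + q)))
(N(-7, g(c(-5))) - 98)² - Y(-238) = ((7 - 7) - 98)² - 1/(9*(1 - 238)) = (0 - 98)² - 1/(9*(-237)) = (-98)² - (-1)/(9*237) = 9604 - 1*(-1/2133) = 9604 + 1/2133 = 20485333/2133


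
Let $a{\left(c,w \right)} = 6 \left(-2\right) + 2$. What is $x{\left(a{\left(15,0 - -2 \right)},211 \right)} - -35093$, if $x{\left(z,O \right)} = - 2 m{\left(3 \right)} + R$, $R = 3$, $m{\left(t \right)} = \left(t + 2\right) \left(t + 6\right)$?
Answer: $35006$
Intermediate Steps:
$m{\left(t \right)} = \left(2 + t\right) \left(6 + t\right)$
$a{\left(c,w \right)} = -10$ ($a{\left(c,w \right)} = -12 + 2 = -10$)
$x{\left(z,O \right)} = -87$ ($x{\left(z,O \right)} = - 2 \left(12 + 3^{2} + 8 \cdot 3\right) + 3 = - 2 \left(12 + 9 + 24\right) + 3 = \left(-2\right) 45 + 3 = -90 + 3 = -87$)
$x{\left(a{\left(15,0 - -2 \right)},211 \right)} - -35093 = -87 - -35093 = -87 + 35093 = 35006$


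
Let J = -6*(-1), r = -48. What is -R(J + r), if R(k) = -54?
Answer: 54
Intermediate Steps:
J = 6
-R(J + r) = -1*(-54) = 54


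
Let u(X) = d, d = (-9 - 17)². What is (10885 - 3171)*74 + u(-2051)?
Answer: 571512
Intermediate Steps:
d = 676 (d = (-26)² = 676)
u(X) = 676
(10885 - 3171)*74 + u(-2051) = (10885 - 3171)*74 + 676 = 7714*74 + 676 = 570836 + 676 = 571512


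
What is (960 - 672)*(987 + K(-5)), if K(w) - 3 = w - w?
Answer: 285120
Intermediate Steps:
K(w) = 3 (K(w) = 3 + (w - w) = 3 + 0 = 3)
(960 - 672)*(987 + K(-5)) = (960 - 672)*(987 + 3) = 288*990 = 285120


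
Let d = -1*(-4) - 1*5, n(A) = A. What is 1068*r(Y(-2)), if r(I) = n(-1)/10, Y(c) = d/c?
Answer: -534/5 ≈ -106.80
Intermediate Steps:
d = -1 (d = 4 - 5 = -1)
Y(c) = -1/c
r(I) = -1/10
1068*r(Y(-2)) = 1068*(-1/10) = -534/5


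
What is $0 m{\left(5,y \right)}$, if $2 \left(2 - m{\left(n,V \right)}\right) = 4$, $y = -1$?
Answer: $0$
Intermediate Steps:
$m{\left(n,V \right)} = 0$ ($m{\left(n,V \right)} = 2 - 2 = 0$)
$0 m{\left(5,y \right)} = 0 \cdot 0 = 0$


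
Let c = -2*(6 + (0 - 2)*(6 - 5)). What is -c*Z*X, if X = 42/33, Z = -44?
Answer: -448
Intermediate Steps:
c = -8 (c = -2*(6 - 2*1) = -2*(6 - 2) = -2*4 = -8)
X = 14/11 (X = 42*(1/33) = 14/11 ≈ 1.2727)
-c*Z*X = -(-8*(-44))*14/11 = -352*14/11 = -1*448 = -448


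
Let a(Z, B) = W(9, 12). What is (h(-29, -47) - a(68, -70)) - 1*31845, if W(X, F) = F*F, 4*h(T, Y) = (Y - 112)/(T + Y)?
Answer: -9724497/304 ≈ -31988.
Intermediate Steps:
h(T, Y) = (-112 + Y)/(4*(T + Y)) (h(T, Y) = ((Y - 112)/(T + Y))/4 = ((-112 + Y)/(T + Y))/4 = (-112 + Y)/(4*(T + Y)))
W(X, F) = F²
a(Z, B) = 144 (a(Z, B) = 12² = 144)
(h(-29, -47) - a(68, -70)) - 1*31845 = ((-28 + (¼)*(-47))/(-29 - 47) - 1*144) - 1*31845 = ((-28 - 47/4)/(-76) - 144) - 31845 = (-1/76*(-159/4) - 144) - 31845 = (159/304 - 144) - 31845 = -43617/304 - 31845 = -9724497/304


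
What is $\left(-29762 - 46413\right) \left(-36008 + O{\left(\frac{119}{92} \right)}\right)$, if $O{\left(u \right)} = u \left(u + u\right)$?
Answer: $\frac{11606913866625}{4232} \approx 2.7427 \cdot 10^{9}$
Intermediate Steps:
$O{\left(u \right)} = 2 u^{2}$ ($O{\left(u \right)} = u 2 u = 2 u^{2}$)
$\left(-29762 - 46413\right) \left(-36008 + O{\left(\frac{119}{92} \right)}\right) = \left(-29762 - 46413\right) \left(-36008 + 2 \left(\frac{119}{92}\right)^{2}\right) = - 76175 \left(-36008 + 2 \left(119 \cdot \frac{1}{92}\right)^{2}\right) = - 76175 \left(-36008 + 2 \left(\frac{119}{92}\right)^{2}\right) = - 76175 \left(-36008 + 2 \cdot \frac{14161}{8464}\right) = - 76175 \left(-36008 + \frac{14161}{4232}\right) = \left(-76175\right) \left(- \frac{152371695}{4232}\right) = \frac{11606913866625}{4232}$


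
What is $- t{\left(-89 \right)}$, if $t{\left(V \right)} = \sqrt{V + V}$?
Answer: $- i \sqrt{178} \approx - 13.342 i$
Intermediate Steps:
$t{\left(V \right)} = \sqrt{2} \sqrt{V}$ ($t{\left(V \right)} = \sqrt{2 V} = \sqrt{2} \sqrt{V}$)
$- t{\left(-89 \right)} = - \sqrt{2} \sqrt{-89} = - \sqrt{2} i \sqrt{89} = - i \sqrt{178}$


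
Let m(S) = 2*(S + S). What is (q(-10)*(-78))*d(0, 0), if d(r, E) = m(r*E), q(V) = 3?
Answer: 0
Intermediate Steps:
m(S) = 4*S (m(S) = 2*(2*S) = 4*S)
d(r, E) = 4*E*r (d(r, E) = 4*(r*E) = 4*(E*r) = 4*E*r)
(q(-10)*(-78))*d(0, 0) = (3*(-78))*(4*0*0) = -234*0 = 0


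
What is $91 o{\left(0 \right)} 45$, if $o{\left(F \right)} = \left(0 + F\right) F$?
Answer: $0$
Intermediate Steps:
$o{\left(F \right)} = F^{2}$ ($o{\left(F \right)} = F F = F^{2}$)
$91 o{\left(0 \right)} 45 = 91 \cdot 0^{2} \cdot 45 = 91 \cdot 0 \cdot 45 = 0 \cdot 45 = 0$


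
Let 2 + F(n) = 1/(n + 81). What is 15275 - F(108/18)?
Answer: 1329098/87 ≈ 15277.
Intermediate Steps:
F(n) = -2 + 1/(81 + n) (F(n) = -2 + 1/(n + 81) = -2 + 1/(81 + n))
15275 - F(108/18) = 15275 - (-161 - 216/18)/(81 + 108/18) = 15275 - (-161 - 216/18)/(81 + 108*(1/18)) = 15275 - (-161 - 2*6)/(81 + 6) = 15275 - (-161 - 12)/87 = 15275 - (-173)/87 = 15275 - 1*(-173/87) = 15275 + 173/87 = 1329098/87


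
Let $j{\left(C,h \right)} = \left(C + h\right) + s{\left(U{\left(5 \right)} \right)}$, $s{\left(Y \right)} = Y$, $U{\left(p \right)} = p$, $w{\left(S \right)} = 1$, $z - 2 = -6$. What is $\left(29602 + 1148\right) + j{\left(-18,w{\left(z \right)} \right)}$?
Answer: $30738$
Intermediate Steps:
$z = -4$ ($z = 2 - 6 = -4$)
$j{\left(C,h \right)} = 5 + C + h$ ($j{\left(C,h \right)} = \left(C + h\right) + 5 = 5 + C + h$)
$\left(29602 + 1148\right) + j{\left(-18,w{\left(z \right)} \right)} = \left(29602 + 1148\right) + \left(5 - 18 + 1\right) = 30750 - 12 = 30738$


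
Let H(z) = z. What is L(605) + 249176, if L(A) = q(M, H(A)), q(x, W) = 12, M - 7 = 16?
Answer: 249188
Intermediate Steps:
M = 23 (M = 7 + 16 = 23)
L(A) = 12
L(605) + 249176 = 12 + 249176 = 249188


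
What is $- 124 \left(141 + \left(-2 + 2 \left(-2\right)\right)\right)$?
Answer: $-16740$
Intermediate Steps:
$- 124 \left(141 + \left(-2 + 2 \left(-2\right)\right)\right) = - 124 \left(141 - 6\right) = \left(-124\right) 135 = -16740$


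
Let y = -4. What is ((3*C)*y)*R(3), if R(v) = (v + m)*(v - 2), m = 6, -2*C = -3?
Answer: -162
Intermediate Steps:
C = 3/2 (C = -1/2*(-3) = 3/2 ≈ 1.5000)
R(v) = (-2 + v)*(6 + v) (R(v) = (v + 6)*(v - 2) = (6 + v)*(-2 + v) = (-2 + v)*(6 + v))
((3*C)*y)*R(3) = ((3*(3/2))*(-4))*(-12 + 3**2 + 4*3) = ((9/2)*(-4))*(-12 + 9 + 12) = -18*9 = -162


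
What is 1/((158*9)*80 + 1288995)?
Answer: 1/1402755 ≈ 7.1288e-7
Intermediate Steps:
1/((158*9)*80 + 1288995) = 1/(1422*80 + 1288995) = 1/(113760 + 1288995) = 1/1402755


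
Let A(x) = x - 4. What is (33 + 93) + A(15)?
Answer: 137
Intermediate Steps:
A(x) = -4 + x
(33 + 93) + A(15) = (33 + 93) + (-4 + 15) = 126 + 11 = 137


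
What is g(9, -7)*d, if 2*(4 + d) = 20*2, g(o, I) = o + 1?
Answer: 160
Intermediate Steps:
g(o, I) = 1 + o
d = 16 (d = -4 + (20*2)/2 = -4 + (½)*40 = -4 + 20 = 16)
g(9, -7)*d = (1 + 9)*16 = 10*16 = 160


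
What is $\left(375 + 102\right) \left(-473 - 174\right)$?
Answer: $-308619$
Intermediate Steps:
$\left(375 + 102\right) \left(-473 - 174\right) = 477 \left(-647\right) = -308619$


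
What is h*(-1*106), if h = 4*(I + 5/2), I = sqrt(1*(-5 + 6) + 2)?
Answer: -1060 - 424*sqrt(3) ≈ -1794.4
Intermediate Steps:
I = sqrt(3) (I = sqrt(1*1 + 2) = sqrt(1 + 2) = sqrt(3) ≈ 1.7320)
h = 10 + 4*sqrt(3) (h = 4*(sqrt(3) + 5/2) = 4*(5/2 + sqrt(3)) = 10 + 4*sqrt(3) ≈ 16.928)
h*(-1*106) = (10 + 4*sqrt(3))*(-1*106) = (10 + 4*sqrt(3))*(-106) = -1060 - 424*sqrt(3)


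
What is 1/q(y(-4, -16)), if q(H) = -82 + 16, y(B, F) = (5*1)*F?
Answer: -1/66 ≈ -0.015152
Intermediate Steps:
y(B, F) = 5*F
q(H) = -66
1/q(y(-4, -16)) = 1/(-66) = -1/66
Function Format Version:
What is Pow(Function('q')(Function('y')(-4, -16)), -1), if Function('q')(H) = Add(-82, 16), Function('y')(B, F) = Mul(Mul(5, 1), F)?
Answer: Rational(-1, 66) ≈ -0.015152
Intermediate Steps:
Function('y')(B, F) = Mul(5, F)
Function('q')(H) = -66
Pow(Function('q')(Function('y')(-4, -16)), -1) = Pow(-66, -1) = Rational(-1, 66)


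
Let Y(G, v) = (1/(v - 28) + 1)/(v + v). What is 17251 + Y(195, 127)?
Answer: 216896873/12573 ≈ 17251.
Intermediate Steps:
Y(G, v) = (1 + 1/(-28 + v))/(2*v) (Y(G, v) = (1/(-28 + v) + 1)/((2*v)) = (1 + 1/(-28 + v))*(1/(2*v)) = (1 + 1/(-28 + v))/(2*v))
17251 + Y(195, 127) = 17251 + (1/2)*(-27 + 127)/(127*(-28 + 127)) = 17251 + (1/2)*(1/127)*100/99 = 17251 + (1/2)*(1/127)*(1/99)*100 = 17251 + 50/12573 = 216896873/12573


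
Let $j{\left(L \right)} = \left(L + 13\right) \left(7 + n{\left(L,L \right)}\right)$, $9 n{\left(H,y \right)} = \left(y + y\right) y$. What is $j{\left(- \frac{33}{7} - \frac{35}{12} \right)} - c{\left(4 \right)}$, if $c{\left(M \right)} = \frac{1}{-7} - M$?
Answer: $\frac{296598091}{2667168} \approx 111.2$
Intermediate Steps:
$n{\left(H,y \right)} = \frac{2 y^{2}}{9}$ ($n{\left(H,y \right)} = \frac{\left(y + y\right) y}{9} = \frac{2 y y}{9} = \frac{2 y^{2}}{9}$)
$c{\left(M \right)} = - \frac{1}{7} - M$
$j{\left(L \right)} = \left(7 + \frac{2 L^{2}}{9}\right) \left(13 + L\right)$ ($j{\left(L \right)} = \left(L + 13\right) \left(7 + \frac{2 L^{2}}{9}\right) = \left(13 + L\right) \left(7 + \frac{2 L^{2}}{9}\right) = \left(7 + \frac{2 L^{2}}{9}\right) \left(13 + L\right)$)
$j{\left(- \frac{33}{7} - \frac{35}{12} \right)} - c{\left(4 \right)} = \left(91 + 7 \left(- \frac{33}{7} - \frac{35}{12}\right) + \frac{2 \left(- \frac{33}{7} - \frac{35}{12}\right)^{3}}{9} + \frac{26 \left(- \frac{33}{7} - \frac{35}{12}\right)^{2}}{9}\right) - \left(- \frac{1}{7} - 4\right) = \left(91 + 7 \left(\left(-33\right) \frac{1}{7} - \frac{35}{12}\right) + \frac{2 \left(\left(-33\right) \frac{1}{7} - \frac{35}{12}\right)^{3}}{9} + \frac{26 \left(\left(-33\right) \frac{1}{7} - \frac{35}{12}\right)^{2}}{9}\right) - \left(- \frac{1}{7} - 4\right) = \left(91 + 7 \left(- \frac{33}{7} - \frac{35}{12}\right) + \frac{2 \left(- \frac{33}{7} - \frac{35}{12}\right)^{3}}{9} + \frac{26 \left(- \frac{33}{7} - \frac{35}{12}\right)^{2}}{9}\right) - - \frac{29}{7} = \left(91 + 7 \left(- \frac{641}{84}\right) + \frac{2 \left(- \frac{641}{84}\right)^{3}}{9} + \frac{26 \left(- \frac{641}{84}\right)^{2}}{9}\right) + \frac{29}{7} = \left(91 - \frac{641}{12} + \frac{2}{9} \left(- \frac{263374721}{592704}\right) + \frac{26}{9} \cdot \frac{410881}{7056}\right) + \frac{29}{7} = \left(91 - \frac{641}{12} - \frac{263374721}{2667168} + \frac{5341453}{31752}\right) + \frac{29}{7} = \frac{285548395}{2667168} + \frac{29}{7} = \frac{296598091}{2667168}$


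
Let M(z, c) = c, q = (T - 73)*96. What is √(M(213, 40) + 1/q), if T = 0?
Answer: √122779722/1752 ≈ 6.3245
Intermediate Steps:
q = -7008 (q = (0 - 73)*96 = -73*96 = -7008)
√(M(213, 40) + 1/q) = √(40 + 1/(-7008)) = √(40 - 1/7008) = √(280319/7008) = √122779722/1752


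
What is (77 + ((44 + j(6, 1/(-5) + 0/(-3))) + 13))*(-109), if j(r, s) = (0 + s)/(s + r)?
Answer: -423465/29 ≈ -14602.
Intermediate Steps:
j(r, s) = s/(r + s)
(77 + ((44 + j(6, 1/(-5) + 0/(-3))) + 13))*(-109) = (77 + ((44 + (1/(-5) + 0/(-3))/(6 + (1/(-5) + 0/(-3)))) + 13))*(-109) = (77 + ((44 + (1*(-⅕) + 0*(-⅓))/(6 + (1*(-⅕) + 0*(-⅓)))) + 13))*(-109) = (77 + ((44 + (-⅕ + 0)/(6 + (-⅕ + 0))) + 13))*(-109) = (77 + ((44 - 1/(5*(6 - ⅕))) + 13))*(-109) = (77 + ((44 - 1/(5*29/5)) + 13))*(-109) = (77 + ((44 - ⅕*5/29) + 13))*(-109) = (77 + ((44 - 1/29) + 13))*(-109) = (77 + (1275/29 + 13))*(-109) = (77 + 1652/29)*(-109) = (3885/29)*(-109) = -423465/29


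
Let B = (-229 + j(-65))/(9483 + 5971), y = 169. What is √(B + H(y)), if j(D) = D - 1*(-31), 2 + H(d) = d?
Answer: √39879896970/15454 ≈ 12.922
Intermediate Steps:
H(d) = -2 + d
j(D) = 31 + D (j(D) = D + 31 = 31 + D)
B = -263/15454 (B = (-229 + (31 - 65))/(9483 + 5971) = (-229 - 34)/15454 = -263*1/15454 = -263/15454 ≈ -0.017018)
√(B + H(y)) = √(-263/15454 + (-2 + 169)) = √(-263/15454 + 167) = √(2580555/15454) = √39879896970/15454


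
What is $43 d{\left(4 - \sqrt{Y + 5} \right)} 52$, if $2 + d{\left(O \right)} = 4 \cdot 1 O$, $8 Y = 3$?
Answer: $31304 - 2236 \sqrt{86} \approx 10568.0$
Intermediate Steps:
$Y = \frac{3}{8}$ ($Y = \frac{1}{8} \cdot 3 = \frac{3}{8} \approx 0.375$)
$d{\left(O \right)} = -2 + 4 O$ ($d{\left(O \right)} = -2 + 4 \cdot 1 O = -2 + 4 O$)
$43 d{\left(4 - \sqrt{Y + 5} \right)} 52 = 43 \left(-2 + 4 \left(4 - \sqrt{\frac{3}{8} + 5}\right)\right) 52 = 43 \left(-2 + 4 \left(4 - \sqrt{\frac{43}{8}}\right)\right) 52 = 43 \left(-2 + 4 \left(4 - \frac{\sqrt{86}}{4}\right)\right) 52 = 43 \left(-2 + \left(16 - \sqrt{86}\right)\right) 52 = 43 \left(14 - \sqrt{86}\right) 52 = \left(602 - 43 \sqrt{86}\right) 52 = 31304 - 2236 \sqrt{86}$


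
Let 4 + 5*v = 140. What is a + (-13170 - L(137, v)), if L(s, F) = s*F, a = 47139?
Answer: 151213/5 ≈ 30243.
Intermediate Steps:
v = 136/5 (v = -⅘ + (⅕)*140 = -⅘ + 28 = 136/5 ≈ 27.200)
L(s, F) = F*s
a + (-13170 - L(137, v)) = 47139 + (-13170 - 136*137/5) = 47139 + (-13170 - 1*18632/5) = 47139 + (-13170 - 18632/5) = 47139 - 84482/5 = 151213/5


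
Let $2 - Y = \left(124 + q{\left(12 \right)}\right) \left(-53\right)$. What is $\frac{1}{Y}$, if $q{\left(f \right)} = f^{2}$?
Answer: $\frac{1}{14206} \approx 7.0393 \cdot 10^{-5}$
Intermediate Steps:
$Y = 14206$ ($Y = 2 - \left(124 + 12^{2}\right) \left(-53\right) = 2 - \left(124 + 144\right) \left(-53\right) = 2 - 268 \left(-53\right) = 2 - -14204 = 2 + 14204 = 14206$)
$\frac{1}{Y} = \frac{1}{14206}$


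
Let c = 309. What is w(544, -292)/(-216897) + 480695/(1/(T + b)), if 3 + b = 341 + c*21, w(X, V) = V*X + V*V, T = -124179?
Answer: -4078424159427832/72299 ≈ -5.6411e+10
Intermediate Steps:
w(X, V) = V² + V*X (w(X, V) = V*X + V² = V² + V*X)
b = 6827 (b = -3 + (341 + 309*21) = -3 + (341 + 6489) = -3 + 6830 = 6827)
w(544, -292)/(-216897) + 480695/(1/(T + b)) = -292*(-292 + 544)/(-216897) + 480695/(1/(-124179 + 6827)) = -292*252*(-1/216897) + 480695/(1/(-117352)) = -73584*(-1/216897) + 480695/(-1/117352) = 24528/72299 + 480695*(-117352) = 24528/72299 - 56410519640 = -4078424159427832/72299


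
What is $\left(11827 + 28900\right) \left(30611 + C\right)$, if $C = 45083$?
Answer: $3082789538$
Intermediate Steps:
$\left(11827 + 28900\right) \left(30611 + C\right) = \left(11827 + 28900\right) \left(30611 + 45083\right) = 40727 \cdot 75694 = 3082789538$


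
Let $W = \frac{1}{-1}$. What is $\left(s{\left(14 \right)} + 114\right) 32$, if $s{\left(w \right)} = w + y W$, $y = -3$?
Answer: $4192$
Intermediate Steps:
$W = -1$
$s{\left(w \right)} = 3 + w$ ($s{\left(w \right)} = w - -3 = w + 3 = 3 + w$)
$\left(s{\left(14 \right)} + 114\right) 32 = \left(\left(3 + 14\right) + 114\right) 32 = \left(17 + 114\right) 32 = 131 \cdot 32 = 4192$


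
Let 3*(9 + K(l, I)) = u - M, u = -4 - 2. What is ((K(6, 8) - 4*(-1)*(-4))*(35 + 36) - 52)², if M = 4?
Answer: 38328481/9 ≈ 4.2587e+6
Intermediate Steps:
u = -6
K(l, I) = -37/3 (K(l, I) = -9 + (-6 - 1*4)/3 = -9 + (-6 - 4)/3 = -9 + (⅓)*(-10) = -9 - 10/3 = -37/3)
((K(6, 8) - 4*(-1)*(-4))*(35 + 36) - 52)² = ((-37/3 - 4*(-1)*(-4))*(35 + 36) - 52)² = ((-37/3 + 4*(-4))*71 - 52)² = ((-37/3 - 16)*71 - 52)² = (-85/3*71 - 52)² = (-6035/3 - 52)² = (-6191/3)² = 38328481/9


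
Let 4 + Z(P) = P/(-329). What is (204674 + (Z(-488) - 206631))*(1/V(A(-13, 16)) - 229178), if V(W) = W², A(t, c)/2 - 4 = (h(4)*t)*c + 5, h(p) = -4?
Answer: 417993741165152351/930781796 ≈ 4.4908e+8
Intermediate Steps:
Z(P) = -4 - P/329 (Z(P) = -4 + P/(-329) = -4 + P*(-1/329) = -4 - P/329)
A(t, c) = 18 - 8*c*t (A(t, c) = 8 + 2*((-4*t)*c + 5) = 8 + 2*(-4*c*t + 5) = 8 + 2*(5 - 4*c*t) = 8 + (10 - 8*c*t) = 18 - 8*c*t)
(204674 + (Z(-488) - 206631))*(1/V(A(-13, 16)) - 229178) = (204674 + ((-4 - 1/329*(-488)) - 206631))*(1/((18 - 8*16*(-13))²) - 229178) = (204674 + ((-4 + 488/329) - 206631))*(1/((18 + 1664)²) - 229178) = (204674 + (-828/329 - 206631))*(1/(1682²) - 229178) = (204674 - 67982427/329)*(1/2829124 - 229178) = -644681*(1/2829124 - 229178)/329 = -644681/329*(-648372980071/2829124) = 417993741165152351/930781796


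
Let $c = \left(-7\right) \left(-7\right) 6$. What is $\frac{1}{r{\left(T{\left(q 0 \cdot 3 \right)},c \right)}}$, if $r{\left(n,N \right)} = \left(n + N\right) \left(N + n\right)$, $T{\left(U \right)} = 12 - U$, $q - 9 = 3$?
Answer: $\frac{1}{93636} \approx 1.068 \cdot 10^{-5}$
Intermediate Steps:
$q = 12$ ($q = 9 + 3 = 12$)
$c = 294$ ($c = 49 \cdot 6 = 294$)
$r{\left(n,N \right)} = \left(N + n\right)^{2}$ ($r{\left(n,N \right)} = \left(N + n\right) \left(N + n\right) = \left(N + n\right)^{2}$)
$\frac{1}{r{\left(T{\left(q 0 \cdot 3 \right)},c \right)}} = \frac{1}{\left(294 + \left(12 - 12 \cdot 0 \cdot 3\right)\right)^{2}} = \frac{1}{\left(294 + \left(12 - 0 \cdot 3\right)\right)^{2}} = \frac{1}{\left(294 + \left(12 - 0\right)\right)^{2}} = \frac{1}{\left(294 + \left(12 + 0\right)\right)^{2}} = \frac{1}{\left(294 + 12\right)^{2}} = \frac{1}{306^{2}} = \frac{1}{93636}$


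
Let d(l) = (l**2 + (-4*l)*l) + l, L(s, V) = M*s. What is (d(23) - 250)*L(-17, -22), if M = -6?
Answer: -185028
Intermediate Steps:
L(s, V) = -6*s
d(l) = l - 3*l**2 (d(l) = (l**2 - 4*l**2) + l = -3*l**2 + l = l - 3*l**2)
(d(23) - 250)*L(-17, -22) = (23*(1 - 3*23) - 250)*(-6*(-17)) = (23*(1 - 69) - 250)*102 = (23*(-68) - 250)*102 = (-1564 - 250)*102 = -1814*102 = -185028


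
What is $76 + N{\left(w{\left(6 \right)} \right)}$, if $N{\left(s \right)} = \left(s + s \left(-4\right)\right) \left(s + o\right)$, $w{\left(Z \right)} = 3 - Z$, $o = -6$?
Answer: $-5$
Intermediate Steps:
$N{\left(s \right)} = - 3 s \left(-6 + s\right)$ ($N{\left(s \right)} = \left(s + s \left(-4\right)\right) \left(s - 6\right) = \left(s - 4 s\right) \left(-6 + s\right) = - 3 s \left(-6 + s\right)$)
$76 + N{\left(w{\left(6 \right)} \right)} = 76 + 3 \left(3 - 6\right) \left(6 - \left(3 - 6\right)\right) = 76 + 3 \left(-3\right) \left(6 - -3\right) = 76 + 3 \left(-3\right) \left(6 + 3\right) = 76 + 3 \left(-3\right) 9 = 76 - 81 = -5$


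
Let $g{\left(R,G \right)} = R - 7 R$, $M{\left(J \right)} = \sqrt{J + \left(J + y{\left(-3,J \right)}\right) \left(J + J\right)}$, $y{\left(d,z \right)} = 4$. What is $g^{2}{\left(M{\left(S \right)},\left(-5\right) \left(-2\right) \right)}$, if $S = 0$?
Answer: $0$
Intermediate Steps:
$M{\left(J \right)} = \sqrt{J + 2 J \left(4 + J\right)}$ ($M{\left(J \right)} = \sqrt{J + \left(J + 4\right) \left(J + J\right)} = \sqrt{J + \left(4 + J\right) 2 J} = \sqrt{J + 2 J \left(4 + J\right)}$)
$g{\left(R,G \right)} = - 6 R$
$g^{2}{\left(M{\left(S \right)},\left(-5\right) \left(-2\right) \right)} = \left(- 6 \sqrt{0 \left(9 + 2 \cdot 0\right)}\right)^{2} = \left(- 6 \sqrt{0 \left(9 + 0\right)}\right)^{2} = \left(- 6 \sqrt{0 \cdot 9}\right)^{2} = \left(- 6 \sqrt{0}\right)^{2} = \left(\left(-6\right) 0\right)^{2} = 0^{2} = 0$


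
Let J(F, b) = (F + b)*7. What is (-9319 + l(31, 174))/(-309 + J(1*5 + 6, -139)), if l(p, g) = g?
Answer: 1829/241 ≈ 7.5892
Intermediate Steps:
J(F, b) = 7*F + 7*b
(-9319 + l(31, 174))/(-309 + J(1*5 + 6, -139)) = (-9319 + 174)/(-309 + (7*(1*5 + 6) + 7*(-139))) = -9145/(-309 + (7*(5 + 6) - 973)) = -9145/(-309 + (7*11 - 973)) = -9145/(-309 + (77 - 973)) = -9145/(-309 - 896) = -9145/(-1205) = -9145*(-1/1205) = 1829/241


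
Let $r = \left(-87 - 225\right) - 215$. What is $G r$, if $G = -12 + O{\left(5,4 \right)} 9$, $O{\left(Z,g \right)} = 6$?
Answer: $-22134$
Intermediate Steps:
$G = 42$ ($G = -12 + 6 \cdot 9 = -12 + 54 = 42$)
$r = -527$ ($r = -312 - 215 = -527$)
$G r = 42 \left(-527\right) = -22134$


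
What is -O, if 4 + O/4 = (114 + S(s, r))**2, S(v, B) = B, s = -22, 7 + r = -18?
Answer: -31668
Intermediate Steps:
r = -25 (r = -7 - 18 = -25)
O = 31668 (O = -16 + 4*(114 - 25)**2 = -16 + 4*89**2 = -16 + 4*7921 = -16 + 31684 = 31668)
-O = -1*31668 = -31668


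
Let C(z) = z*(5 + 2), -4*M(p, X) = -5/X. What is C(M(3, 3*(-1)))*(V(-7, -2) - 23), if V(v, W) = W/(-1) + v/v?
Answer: 175/3 ≈ 58.333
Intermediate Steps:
M(p, X) = 5/(4*X) (M(p, X) = -(-5)/(4*X) = 5/(4*X))
V(v, W) = 1 - W (V(v, W) = W*(-1) + 1 = -W + 1 = 1 - W)
C(z) = 7*z (C(z) = z*7 = 7*z)
C(M(3, 3*(-1)))*(V(-7, -2) - 23) = (7*(5/(4*((3*(-1))))))*((1 - 1*(-2)) - 23) = (7*((5/4)/(-3)))*((1 + 2) - 23) = (7*((5/4)*(-⅓)))*(3 - 23) = (7*(-5/12))*(-20) = -35/12*(-20) = 175/3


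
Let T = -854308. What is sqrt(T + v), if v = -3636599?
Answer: I*sqrt(4490907) ≈ 2119.2*I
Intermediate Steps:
sqrt(T + v) = sqrt(-854308 - 3636599) = sqrt(-4490907) = I*sqrt(4490907)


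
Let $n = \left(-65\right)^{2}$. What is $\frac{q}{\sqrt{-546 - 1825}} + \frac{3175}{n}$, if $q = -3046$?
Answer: $\frac{127}{169} + \frac{3046 i \sqrt{2371}}{2371} \approx 0.75148 + 62.555 i$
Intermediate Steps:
$n = 4225$
$\frac{q}{\sqrt{-546 - 1825}} + \frac{3175}{n} = - \frac{3046}{\sqrt{-546 - 1825}} + \frac{3175}{4225} = - \frac{3046}{\sqrt{-2371}} + 3175 \cdot \frac{1}{4225} = - \frac{3046}{i \sqrt{2371}} + \frac{127}{169} = - 3046 \left(- \frac{i \sqrt{2371}}{2371}\right) + \frac{127}{169} = \frac{3046 i \sqrt{2371}}{2371} + \frac{127}{169} = \frac{127}{169} + \frac{3046 i \sqrt{2371}}{2371}$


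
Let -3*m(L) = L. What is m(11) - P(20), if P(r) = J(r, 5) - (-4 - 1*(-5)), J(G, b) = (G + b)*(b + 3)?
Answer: -608/3 ≈ -202.67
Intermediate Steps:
m(L) = -L/3
J(G, b) = (3 + b)*(G + b) (J(G, b) = (G + b)*(3 + b) = (3 + b)*(G + b))
P(r) = 39 + 8*r (P(r) = (5² + 3*r + 3*5 + r*5) - (-4 - 1*(-5)) = (25 + 3*r + 15 + 5*r) - (-4 + 5) = (40 + 8*r) - 1*1 = (40 + 8*r) - 1 = 39 + 8*r)
m(11) - P(20) = -⅓*11 - (39 + 8*20) = -11/3 - (39 + 160) = -11/3 - 1*199 = -11/3 - 199 = -608/3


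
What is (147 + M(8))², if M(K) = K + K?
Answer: 26569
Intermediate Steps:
M(K) = 2*K
(147 + M(8))² = (147 + 2*8)² = (147 + 16)² = 163² = 26569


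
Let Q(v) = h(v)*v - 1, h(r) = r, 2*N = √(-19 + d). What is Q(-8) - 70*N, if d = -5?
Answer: 63 - 70*I*√6 ≈ 63.0 - 171.46*I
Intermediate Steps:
N = I*√6 (N = √(-19 - 5)/2 = √(-24)/2 = (2*I*√6)/2 = I*√6 ≈ 2.4495*I)
Q(v) = -1 + v² (Q(v) = v*v - 1 = v² - 1 = -1 + v²)
Q(-8) - 70*N = (-1 + (-8)²) - 70*I*√6 = (-1 + 64) - 70*I*√6 = 63 - 70*I*√6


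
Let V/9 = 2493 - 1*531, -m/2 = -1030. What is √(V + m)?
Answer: √19718 ≈ 140.42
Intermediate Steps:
m = 2060 (m = -2*(-1030) = 2060)
V = 17658 (V = 9*(2493 - 1*531) = 9*(2493 - 531) = 9*1962 = 17658)
√(V + m) = √(17658 + 2060) = √19718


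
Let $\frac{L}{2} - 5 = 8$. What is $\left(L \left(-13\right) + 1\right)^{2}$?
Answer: $113569$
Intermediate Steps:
$L = 26$ ($L = 10 + 2 \cdot 8 = 10 + 16 = 26$)
$\left(L \left(-13\right) + 1\right)^{2} = \left(26 \left(-13\right) + 1\right)^{2} = \left(-338 + 1\right)^{2} = \left(-337\right)^{2} = 113569$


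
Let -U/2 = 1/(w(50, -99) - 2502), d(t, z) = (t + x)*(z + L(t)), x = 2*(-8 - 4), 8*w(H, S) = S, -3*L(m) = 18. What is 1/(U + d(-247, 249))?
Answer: -20115/1324633079 ≈ -1.5185e-5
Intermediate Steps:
L(m) = -6 (L(m) = -1/3*18 = -6)
w(H, S) = S/8
x = -24 (x = 2*(-12) = -24)
d(t, z) = (-24 + t)*(-6 + z) (d(t, z) = (t - 24)*(z - 6) = (-24 + t)*(-6 + z))
U = 16/20115 (U = -2/((1/8)*(-99) - 2502) = -2/(-99/8 - 2502) = -2/(-20115/8) = -2*(-8/20115) = 16/20115 ≈ 0.00079543)
1/(U + d(-247, 249)) = 1/(16/20115 + (144 - 24*249 - 6*(-247) - 247*249)) = 1/(16/20115 + (144 - 5976 + 1482 - 61503)) = 1/(16/20115 - 65853) = 1/(-1324633079/20115) = -20115/1324633079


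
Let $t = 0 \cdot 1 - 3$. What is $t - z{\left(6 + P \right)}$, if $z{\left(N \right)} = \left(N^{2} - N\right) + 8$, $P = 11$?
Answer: $-283$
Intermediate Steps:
$z{\left(N \right)} = 8 + N^{2} - N$
$t = -3$ ($t = 0 - 3 = -3$)
$t - z{\left(6 + P \right)} = -3 - \left(8 + \left(6 + 11\right)^{2} - \left(6 + 11\right)\right) = -3 - \left(8 + 17^{2} - 17\right) = -3 - \left(8 + 289 - 17\right) = -3 - 280 = -283$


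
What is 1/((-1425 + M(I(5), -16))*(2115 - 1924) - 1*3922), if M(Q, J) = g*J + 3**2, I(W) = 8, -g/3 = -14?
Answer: -1/402730 ≈ -2.4831e-6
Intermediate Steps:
g = 42 (g = -3*(-14) = 42)
M(Q, J) = 9 + 42*J (M(Q, J) = 42*J + 3**2 = 42*J + 9 = 9 + 42*J)
1/((-1425 + M(I(5), -16))*(2115 - 1924) - 1*3922) = 1/((-1425 + (9 + 42*(-16)))*(2115 - 1924) - 1*3922) = 1/((-1425 + (9 - 672))*191 - 3922) = 1/((-1425 - 663)*191 - 3922) = 1/(-2088*191 - 3922) = 1/(-398808 - 3922) = 1/(-402730) = -1/402730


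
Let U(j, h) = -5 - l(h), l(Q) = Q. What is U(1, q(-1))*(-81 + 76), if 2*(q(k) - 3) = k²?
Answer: 85/2 ≈ 42.500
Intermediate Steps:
q(k) = 3 + k²/2
U(j, h) = -5 - h
U(1, q(-1))*(-81 + 76) = (-5 - (3 + (½)*(-1)²))*(-81 + 76) = (-5 - (3 + (½)*1))*(-5) = (-5 - (3 + ½))*(-5) = (-5 - 1*7/2)*(-5) = (-5 - 7/2)*(-5) = -17/2*(-5) = 85/2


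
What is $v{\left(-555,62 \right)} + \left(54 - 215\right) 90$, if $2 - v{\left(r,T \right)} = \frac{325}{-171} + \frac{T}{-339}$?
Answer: $- \frac{279911365}{19323} \approx -14486.0$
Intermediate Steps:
$v{\left(r,T \right)} = \frac{667}{171} + \frac{T}{339}$ ($v{\left(r,T \right)} = 2 - \left(\frac{325}{-171} + \frac{T}{-339}\right) = 2 - \left(325 \left(- \frac{1}{171}\right) + T \left(- \frac{1}{339}\right)\right) = 2 - \left(- \frac{325}{171} - \frac{T}{339}\right) = 2 + \left(\frac{325}{171} + \frac{T}{339}\right) = \frac{667}{171} + \frac{T}{339}$)
$v{\left(-555,62 \right)} + \left(54 - 215\right) 90 = \left(\frac{667}{171} + \frac{1}{339} \cdot 62\right) + \left(54 - 215\right) 90 = \left(\frac{667}{171} + \frac{62}{339}\right) - 14490 = \frac{78905}{19323} - 14490 = - \frac{279911365}{19323}$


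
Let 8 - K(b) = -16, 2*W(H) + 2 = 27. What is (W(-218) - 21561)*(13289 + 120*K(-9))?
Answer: -696835393/2 ≈ -3.4842e+8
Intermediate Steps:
W(H) = 25/2 (W(H) = -1 + (½)*27 = -1 + 27/2 = 25/2)
K(b) = 24 (K(b) = 8 - 1*(-16) = 8 + 16 = 24)
(W(-218) - 21561)*(13289 + 120*K(-9)) = (25/2 - 21561)*(13289 + 120*24) = -43097*(13289 + 2880)/2 = -43097/2*16169 = -696835393/2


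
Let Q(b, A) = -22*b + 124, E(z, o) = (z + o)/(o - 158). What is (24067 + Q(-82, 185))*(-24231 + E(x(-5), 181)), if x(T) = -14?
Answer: -14483010270/23 ≈ -6.2970e+8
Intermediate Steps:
E(z, o) = (o + z)/(-158 + o)
Q(b, A) = 124 - 22*b
(24067 + Q(-82, 185))*(-24231 + E(x(-5), 181)) = (24067 + (124 - 22*(-82)))*(-24231 + (181 - 14)/(-158 + 181)) = (24067 + (124 + 1804))*(-24231 + 167/23) = (24067 + 1928)*(-24231 + (1/23)*167) = 25995*(-24231 + 167/23) = 25995*(-557146/23) = -14483010270/23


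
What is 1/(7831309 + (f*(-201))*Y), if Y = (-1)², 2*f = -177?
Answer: 2/15698195 ≈ 1.2740e-7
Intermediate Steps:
f = -177/2 (f = (½)*(-177) = -177/2 ≈ -88.500)
Y = 1
1/(7831309 + (f*(-201))*Y) = 1/(7831309 - 177/2*(-201)*1) = 1/(7831309 + (35577/2)*1) = 1/(7831309 + 35577/2) = 1/(15698195/2) = 2/15698195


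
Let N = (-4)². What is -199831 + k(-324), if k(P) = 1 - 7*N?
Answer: -199942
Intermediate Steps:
N = 16
k(P) = -111 (k(P) = 1 - 7*16 = 1 - 112 = -111)
-199831 + k(-324) = -199831 - 111 = -199942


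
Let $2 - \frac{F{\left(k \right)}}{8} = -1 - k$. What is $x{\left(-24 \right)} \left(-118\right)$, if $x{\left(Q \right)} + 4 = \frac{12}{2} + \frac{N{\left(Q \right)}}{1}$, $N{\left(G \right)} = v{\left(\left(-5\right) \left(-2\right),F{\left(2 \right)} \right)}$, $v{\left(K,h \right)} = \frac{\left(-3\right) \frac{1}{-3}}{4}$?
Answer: $- \frac{531}{2} \approx -265.5$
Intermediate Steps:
$F{\left(k \right)} = 24 + 8 k$ ($F{\left(k \right)} = 16 - 8 \left(-1 - k\right) = 16 + \left(8 + 8 k\right) = 24 + 8 k$)
$v{\left(K,h \right)} = \frac{1}{4}$ ($v{\left(K,h \right)} = \left(-3\right) \left(- \frac{1}{3}\right) \frac{1}{4} = 1 \cdot \frac{1}{4} = \frac{1}{4}$)
$N{\left(G \right)} = \frac{1}{4}$
$x{\left(Q \right)} = \frac{9}{4}$ ($x{\left(Q \right)} = -4 + \left(\frac{12}{2} + \frac{1}{4 \cdot 1}\right) = -4 + \left(12 \cdot \frac{1}{2} + \frac{1}{4} \cdot 1\right) = -4 + \left(6 + \frac{1}{4}\right) = -4 + \frac{25}{4} = \frac{9}{4}$)
$x{\left(-24 \right)} \left(-118\right) = \frac{9}{4} \left(-118\right) = - \frac{531}{2}$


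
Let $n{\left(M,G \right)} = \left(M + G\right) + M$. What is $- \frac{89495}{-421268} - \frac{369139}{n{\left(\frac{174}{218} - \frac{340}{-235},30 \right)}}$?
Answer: $- \frac{99580465168057}{9304335682} \approx -10703.0$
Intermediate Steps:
$n{\left(M,G \right)} = G + 2 M$ ($n{\left(M,G \right)} = \left(G + M\right) + M = G + 2 M$)
$- \frac{89495}{-421268} - \frac{369139}{n{\left(\frac{174}{218} - \frac{340}{-235},30 \right)}} = - \frac{89495}{-421268} - \frac{369139}{30 + 2 \left(\frac{174}{218} - \frac{340}{-235}\right)} = \left(-89495\right) \left(- \frac{1}{421268}\right) - \frac{369139}{30 + 2 \left(174 \cdot \frac{1}{218} - - \frac{68}{47}\right)} = \frac{89495}{421268} - \frac{369139}{30 + 2 \left(\frac{87}{109} + \frac{68}{47}\right)} = \frac{89495}{421268} - \frac{369139}{30 + 2 \cdot \frac{11501}{5123}} = \frac{89495}{421268} - \frac{369139}{30 + \frac{23002}{5123}} = \frac{89495}{421268} - \frac{369139}{\frac{176692}{5123}} = \frac{89495}{421268} - \frac{1891099097}{176692} = - \frac{99580465168057}{9304335682}$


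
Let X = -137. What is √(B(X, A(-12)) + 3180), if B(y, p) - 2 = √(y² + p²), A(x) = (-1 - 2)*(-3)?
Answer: √(3182 + 5*√754) ≈ 57.613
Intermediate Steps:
A(x) = 9 (A(x) = -3*(-3) = 9)
B(y, p) = 2 + √(p² + y²) (B(y, p) = 2 + √(y² + p²) = 2 + √(p² + y²))
√(B(X, A(-12)) + 3180) = √((2 + √(9² + (-137)²)) + 3180) = √((2 + √(81 + 18769)) + 3180) = √((2 + √18850) + 3180) = √((2 + 5*√754) + 3180) = √(3182 + 5*√754)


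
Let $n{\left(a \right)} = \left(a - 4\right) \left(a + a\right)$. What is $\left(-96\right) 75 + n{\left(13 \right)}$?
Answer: $-6966$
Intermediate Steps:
$n{\left(a \right)} = 2 a \left(-4 + a\right)$ ($n{\left(a \right)} = \left(-4 + a\right) 2 a = 2 a \left(-4 + a\right)$)
$\left(-96\right) 75 + n{\left(13 \right)} = \left(-96\right) 75 + 2 \cdot 13 \left(-4 + 13\right) = -7200 + 2 \cdot 13 \cdot 9 = -7200 + 234 = -6966$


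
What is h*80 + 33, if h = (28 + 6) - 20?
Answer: 1153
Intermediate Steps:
h = 14 (h = 34 - 20 = 14)
h*80 + 33 = 14*80 + 33 = 1120 + 33 = 1153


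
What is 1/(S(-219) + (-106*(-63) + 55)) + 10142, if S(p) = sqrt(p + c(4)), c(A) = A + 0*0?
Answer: 459772404301/45333504 - I*sqrt(215)/45333504 ≈ 10142.0 - 3.2344e-7*I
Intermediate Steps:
c(A) = A (c(A) = A + 0 = A)
S(p) = sqrt(4 + p) (S(p) = sqrt(p + 4) = sqrt(4 + p))
1/(S(-219) + (-106*(-63) + 55)) + 10142 = 1/(sqrt(4 - 219) + (-106*(-63) + 55)) + 10142 = 1/(sqrt(-215) + (6678 + 55)) + 10142 = 1/(I*sqrt(215) + 6733) + 10142 = 1/(6733 + I*sqrt(215)) + 10142 = 10142 + 1/(6733 + I*sqrt(215))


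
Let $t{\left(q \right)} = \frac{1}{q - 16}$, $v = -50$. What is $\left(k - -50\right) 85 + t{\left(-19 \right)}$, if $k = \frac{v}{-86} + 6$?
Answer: $\frac{7238132}{1505} \approx 4809.4$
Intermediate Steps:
$t{\left(q \right)} = \frac{1}{-16 + q}$
$k = \frac{283}{43}$ ($k = - \frac{50}{-86} + 6 = \left(-50\right) \left(- \frac{1}{86}\right) + 6 = \frac{25}{43} + 6 = \frac{283}{43} \approx 6.5814$)
$\left(k - -50\right) 85 + t{\left(-19 \right)} = \left(\frac{283}{43} - -50\right) 85 + \frac{1}{-16 - 19} = \left(\frac{283}{43} + 50\right) 85 + \frac{1}{-35} = \frac{2433}{43} \cdot 85 - \frac{1}{35} = \frac{206805}{43} - \frac{1}{35} = \frac{7238132}{1505}$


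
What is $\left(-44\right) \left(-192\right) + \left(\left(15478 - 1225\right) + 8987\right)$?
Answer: $31688$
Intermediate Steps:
$\left(-44\right) \left(-192\right) + \left(\left(15478 - 1225\right) + 8987\right) = 8448 + \left(14253 + 8987\right) = 8448 + 23240 = 31688$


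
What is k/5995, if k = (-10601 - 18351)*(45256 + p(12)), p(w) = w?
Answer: -119145376/545 ≈ -2.1862e+5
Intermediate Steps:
k = -1310599136 (k = (-10601 - 18351)*(45256 + 12) = -28952*45268 = -1310599136)
k/5995 = -1310599136/5995 = -1310599136*1/5995 = -119145376/545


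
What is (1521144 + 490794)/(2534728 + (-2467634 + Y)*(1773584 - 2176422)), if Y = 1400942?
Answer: 1005969/214853303312 ≈ 4.6821e-6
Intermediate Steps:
(1521144 + 490794)/(2534728 + (-2467634 + Y)*(1773584 - 2176422)) = (1521144 + 490794)/(2534728 + (-2467634 + 1400942)*(1773584 - 2176422)) = 2011938/(2534728 - 1066692*(-402838)) = 2011938/(2534728 + 429704071896) = 2011938/429706606624 = 2011938*(1/429706606624) = 1005969/214853303312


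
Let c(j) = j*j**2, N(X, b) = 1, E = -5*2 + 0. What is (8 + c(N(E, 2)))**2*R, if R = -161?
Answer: -13041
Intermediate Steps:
E = -10 (E = -10 + 0 = -10)
c(j) = j**3
(8 + c(N(E, 2)))**2*R = (8 + 1**3)**2*(-161) = (8 + 1)**2*(-161) = 9**2*(-161) = 81*(-161) = -13041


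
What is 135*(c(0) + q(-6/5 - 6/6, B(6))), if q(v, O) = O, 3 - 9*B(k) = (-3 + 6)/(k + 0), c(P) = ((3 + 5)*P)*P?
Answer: 75/2 ≈ 37.500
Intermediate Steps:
c(P) = 8*P**2 (c(P) = (8*P)*P = 8*P**2)
B(k) = 1/3 - 1/(3*k) (B(k) = 1/3 - (-3 + 6)/(9*(k + 0)) = 1/3 - 1/(3*k))
135*(c(0) + q(-6/5 - 6/6, B(6))) = 135*(8*0**2 + (1/3)*(-1 + 6)/6) = 135*(8*0 + (1/3)*(1/6)*5) = 135*(0 + 5/18) = 135*(5/18) = 75/2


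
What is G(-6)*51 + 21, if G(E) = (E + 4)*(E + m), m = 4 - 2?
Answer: 429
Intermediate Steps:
m = 2
G(E) = (2 + E)*(4 + E) (G(E) = (E + 4)*(E + 2) = (4 + E)*(2 + E) = (2 + E)*(4 + E))
G(-6)*51 + 21 = (8 + (-6)² + 6*(-6))*51 + 21 = (8 + 36 - 36)*51 + 21 = 8*51 + 21 = 408 + 21 = 429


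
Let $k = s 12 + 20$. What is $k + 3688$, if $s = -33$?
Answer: $3312$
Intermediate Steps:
$k = -376$ ($k = \left(-33\right) 12 + 20 = -396 + 20 = -376$)
$k + 3688 = -376 + 3688 = 3312$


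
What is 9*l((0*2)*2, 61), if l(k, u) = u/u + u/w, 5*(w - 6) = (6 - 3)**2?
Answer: 1032/13 ≈ 79.385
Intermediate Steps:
w = 39/5 (w = 6 + (6 - 3)**2/5 = 6 + (1/5)*3**2 = 6 + (1/5)*9 = 6 + 9/5 = 39/5 ≈ 7.8000)
l(k, u) = 1 + 5*u/39 (l(k, u) = u/u + u/(39/5) = 1 + u*(5/39) = 1 + 5*u/39)
9*l((0*2)*2, 61) = 9*(1 + (5/39)*61) = 9*(1 + 305/39) = 9*(344/39) = 1032/13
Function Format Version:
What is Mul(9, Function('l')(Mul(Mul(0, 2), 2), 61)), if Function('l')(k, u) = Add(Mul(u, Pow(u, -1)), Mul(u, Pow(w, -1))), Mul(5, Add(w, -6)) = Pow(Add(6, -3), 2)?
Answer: Rational(1032, 13) ≈ 79.385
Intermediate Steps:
w = Rational(39, 5) (w = Add(6, Mul(Rational(1, 5), Pow(Add(6, -3), 2))) = Add(6, Mul(Rational(1, 5), Pow(3, 2))) = Add(6, Mul(Rational(1, 5), 9)) = Add(6, Rational(9, 5)) = Rational(39, 5) ≈ 7.8000)
Function('l')(k, u) = Add(1, Mul(Rational(5, 39), u)) (Function('l')(k, u) = Add(Mul(u, Pow(u, -1)), Mul(u, Pow(Rational(39, 5), -1))) = Add(1, Mul(u, Rational(5, 39))) = Add(1, Mul(Rational(5, 39), u)))
Mul(9, Function('l')(Mul(Mul(0, 2), 2), 61)) = Mul(9, Add(1, Mul(Rational(5, 39), 61))) = Mul(9, Add(1, Rational(305, 39))) = Mul(9, Rational(344, 39)) = Rational(1032, 13)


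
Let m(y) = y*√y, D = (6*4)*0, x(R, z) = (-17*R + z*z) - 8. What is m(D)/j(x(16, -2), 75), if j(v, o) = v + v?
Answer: 0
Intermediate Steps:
x(R, z) = -8 + z² - 17*R (x(R, z) = (-17*R + z²) - 8 = (z² - 17*R) - 8 = -8 + z² - 17*R)
D = 0 (D = 24*0 = 0)
j(v, o) = 2*v
m(y) = y^(3/2)
m(D)/j(x(16, -2), 75) = 0^(3/2)/((2*(-8 + (-2)² - 17*16))) = 0/((2*(-8 + 4 - 272))) = 0/((2*(-276))) = 0/(-552) = 0*(-1/552) = 0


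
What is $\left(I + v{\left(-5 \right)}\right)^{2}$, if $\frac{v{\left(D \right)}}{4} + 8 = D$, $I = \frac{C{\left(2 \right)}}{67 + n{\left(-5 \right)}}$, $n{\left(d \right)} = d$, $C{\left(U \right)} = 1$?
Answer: $\frac{10387729}{3844} \approx 2702.3$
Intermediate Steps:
$I = \frac{1}{62}$ ($I = 1 \frac{1}{67 - 5} = 1 \cdot \frac{1}{62} = \frac{1}{62} \approx 0.016129$)
$v{\left(D \right)} = -32 + 4 D$
$\left(I + v{\left(-5 \right)}\right)^{2} = \left(\frac{1}{62} + \left(-32 + 4 \left(-5\right)\right)\right)^{2} = \left(\frac{1}{62} - 52\right)^{2} = \left(- \frac{3223}{62}\right)^{2} = \frac{10387729}{3844}$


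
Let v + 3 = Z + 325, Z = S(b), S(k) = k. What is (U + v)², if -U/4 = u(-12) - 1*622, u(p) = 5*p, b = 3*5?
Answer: 9394225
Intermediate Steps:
b = 15
Z = 15
v = 337 (v = -3 + (15 + 325) = -3 + 340 = 337)
U = 2728 (U = -4*(5*(-12) - 1*622) = -4*(-60 - 622) = -4*(-682) = 2728)
(U + v)² = (2728 + 337)² = 3065² = 9394225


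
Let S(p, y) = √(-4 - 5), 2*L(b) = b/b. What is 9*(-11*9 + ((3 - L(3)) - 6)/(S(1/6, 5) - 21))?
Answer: -88953/100 + 21*I/100 ≈ -889.53 + 0.21*I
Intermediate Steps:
L(b) = ½ (L(b) = (b/b)/2 = (½)*1 = ½)
S(p, y) = 3*I (S(p, y) = √(-9) = 3*I)
9*(-11*9 + ((3 - L(3)) - 6)/(S(1/6, 5) - 21)) = 9*(-11*9 + ((3 - 1*½) - 6)/(3*I - 21)) = 9*(-99 + ((3 - ½) - 6)/(-21 + 3*I)) = 9*(-99 + (5/2 - 6)*((-21 - 3*I)/450)) = 9*(-99 - 7*(-21 - 3*I)/900) = -891 - 7*(-21 - 3*I)/100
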